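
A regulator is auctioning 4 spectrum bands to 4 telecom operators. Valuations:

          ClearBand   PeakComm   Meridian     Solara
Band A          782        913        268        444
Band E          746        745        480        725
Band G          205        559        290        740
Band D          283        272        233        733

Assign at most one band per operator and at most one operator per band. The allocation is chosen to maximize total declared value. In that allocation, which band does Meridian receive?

Meridian receives Band G.

Optimal: ClearBand→Band E ($746M), PeakComm→Band A ($913M), Meridian→Band G ($290M), Solara→Band D ($733M) — total 746+913+290+733 = $2682M.
Column-greedy (each band in turn goes to its best remaining operator) gives $2632M, worse by 50.
No other one-to-one assignment exceeds $2682M.
Meridian's own top band is Band E ($480M), but forcing Meridian→Band E and reassigning the rest optimally gives only $2554M — worse by 128.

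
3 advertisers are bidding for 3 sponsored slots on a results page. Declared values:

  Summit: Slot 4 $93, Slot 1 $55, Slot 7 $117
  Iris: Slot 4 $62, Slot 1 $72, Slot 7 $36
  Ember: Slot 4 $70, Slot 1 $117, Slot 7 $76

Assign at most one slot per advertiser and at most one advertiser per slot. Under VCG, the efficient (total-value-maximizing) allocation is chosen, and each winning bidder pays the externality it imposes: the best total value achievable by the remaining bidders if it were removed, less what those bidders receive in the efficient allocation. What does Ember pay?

Ember pays $10.

Efficient allocation: Summit→Slot 7 ($117), Iris→Slot 4 ($62), Ember→Slot 1 ($117); total welfare W = $296.
Ember receives Slot 1 at value $117, so the others get W − 117 = $179.
Without Ember: best allocation of the remaining 2 bidders over all 3 slots is Summit→Slot 7 ($117), Iris→Slot 1 ($72), total $189.
VCG payment = (others' best without Ember) − (others' welfare with Ember) = 189 − 179 = $10.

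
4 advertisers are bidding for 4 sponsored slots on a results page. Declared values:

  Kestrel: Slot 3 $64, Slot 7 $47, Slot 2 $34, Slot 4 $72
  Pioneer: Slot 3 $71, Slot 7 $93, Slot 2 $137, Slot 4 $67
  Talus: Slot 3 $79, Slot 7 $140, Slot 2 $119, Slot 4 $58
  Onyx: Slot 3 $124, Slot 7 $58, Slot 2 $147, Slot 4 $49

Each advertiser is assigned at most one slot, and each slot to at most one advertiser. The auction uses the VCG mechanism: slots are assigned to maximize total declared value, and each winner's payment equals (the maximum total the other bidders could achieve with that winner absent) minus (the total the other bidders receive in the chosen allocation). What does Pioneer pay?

Efficient allocation: Kestrel→Slot 4 ($72), Pioneer→Slot 2 ($137), Talus→Slot 7 ($140), Onyx→Slot 3 ($124); total welfare W = $473.
Pioneer receives Slot 2 at value $137, so the others get W − 137 = $336.
Without Pioneer: best allocation of the remaining 3 bidders over all 4 slots is Kestrel→Slot 4 ($72), Talus→Slot 7 ($140), Onyx→Slot 2 ($147), total $359.
VCG payment = (others' best without Pioneer) − (others' welfare with Pioneer) = 359 − 336 = $23.

Pioneer pays $23.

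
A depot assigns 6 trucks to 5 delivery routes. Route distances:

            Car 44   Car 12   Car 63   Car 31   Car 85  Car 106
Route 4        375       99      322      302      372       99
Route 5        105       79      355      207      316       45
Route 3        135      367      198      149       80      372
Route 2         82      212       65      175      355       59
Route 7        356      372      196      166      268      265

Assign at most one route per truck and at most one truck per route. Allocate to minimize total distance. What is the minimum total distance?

Min total: 455 km

Treat this as an assignment problem: match each truck to one route.
Optimal: Car 12→Route 4 (99 km), Car 106→Route 5 (45 km), Car 85→Route 3 (80 km), Car 63→Route 2 (65 km), Car 31→Route 7 (166 km) — total 99+45+80+65+166 = 455 km.
Row-greedy (each truck in turn takes its cheapest remaining route) gives 878 km, worse by 423.
Checked against all permutations: 455 km is optimal.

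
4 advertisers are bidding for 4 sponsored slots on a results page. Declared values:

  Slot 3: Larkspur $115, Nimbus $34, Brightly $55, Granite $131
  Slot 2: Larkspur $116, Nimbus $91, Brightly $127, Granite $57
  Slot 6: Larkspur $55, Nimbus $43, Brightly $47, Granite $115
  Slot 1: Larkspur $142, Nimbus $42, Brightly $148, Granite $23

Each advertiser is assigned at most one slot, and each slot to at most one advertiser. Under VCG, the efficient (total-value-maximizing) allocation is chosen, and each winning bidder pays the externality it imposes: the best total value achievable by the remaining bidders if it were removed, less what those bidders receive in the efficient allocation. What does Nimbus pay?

Nimbus pays $22.

Efficient allocation: Larkspur→Slot 3 ($115), Nimbus→Slot 2 ($91), Brightly→Slot 1 ($148), Granite→Slot 6 ($115); total welfare W = $469.
Nimbus receives Slot 2 at value $91, so the others get W − 91 = $378.
Without Nimbus: best allocation of the remaining 3 bidders over all 4 slots is Larkspur→Slot 1 ($142), Brightly→Slot 2 ($127), Granite→Slot 3 ($131), total $400.
VCG payment = (others' best without Nimbus) − (others' welfare with Nimbus) = 400 − 378 = $22.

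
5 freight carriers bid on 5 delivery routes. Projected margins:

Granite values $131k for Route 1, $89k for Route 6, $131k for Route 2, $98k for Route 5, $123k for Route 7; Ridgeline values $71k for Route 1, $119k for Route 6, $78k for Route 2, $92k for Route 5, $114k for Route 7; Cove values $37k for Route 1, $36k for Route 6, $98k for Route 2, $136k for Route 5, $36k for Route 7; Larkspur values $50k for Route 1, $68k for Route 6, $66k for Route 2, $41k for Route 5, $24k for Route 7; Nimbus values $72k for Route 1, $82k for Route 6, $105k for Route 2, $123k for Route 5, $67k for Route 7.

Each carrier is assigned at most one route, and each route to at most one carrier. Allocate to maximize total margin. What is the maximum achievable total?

Optimal: Granite→Route 1 ($131k), Ridgeline→Route 7 ($114k), Cove→Route 5 ($136k), Larkspur→Route 6 ($68k), Nimbus→Route 2 ($105k) — total 131+114+136+68+105 = $554k.
Swapping Ridgeline↔Larkspur (Ridgeline→Route 6 $119k, Larkspur→Route 7 $24k) loses 39.
No other one-to-one assignment exceeds $554k.

Maximum total: $554k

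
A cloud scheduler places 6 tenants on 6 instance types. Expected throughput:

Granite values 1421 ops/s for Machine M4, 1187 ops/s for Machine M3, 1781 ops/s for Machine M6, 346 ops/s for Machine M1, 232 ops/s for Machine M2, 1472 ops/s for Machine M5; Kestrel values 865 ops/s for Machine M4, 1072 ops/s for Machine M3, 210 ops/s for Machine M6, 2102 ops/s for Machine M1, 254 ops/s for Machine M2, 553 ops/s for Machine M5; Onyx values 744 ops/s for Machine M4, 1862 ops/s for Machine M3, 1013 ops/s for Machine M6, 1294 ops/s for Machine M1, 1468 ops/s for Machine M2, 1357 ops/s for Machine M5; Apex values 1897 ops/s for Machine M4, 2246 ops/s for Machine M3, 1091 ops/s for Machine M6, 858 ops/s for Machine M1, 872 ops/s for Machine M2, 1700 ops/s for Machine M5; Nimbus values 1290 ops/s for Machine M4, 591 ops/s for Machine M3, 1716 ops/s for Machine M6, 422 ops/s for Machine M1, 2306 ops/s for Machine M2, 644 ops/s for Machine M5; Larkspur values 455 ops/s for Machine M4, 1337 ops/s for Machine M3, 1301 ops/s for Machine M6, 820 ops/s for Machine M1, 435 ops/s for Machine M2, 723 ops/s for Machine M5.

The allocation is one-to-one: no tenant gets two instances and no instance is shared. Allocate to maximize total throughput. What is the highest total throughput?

Maximum total: 10940 ops/s

This is the linear assignment problem.
Optimal: Granite→Machine M5 (1472 ops/s), Kestrel→Machine M1 (2102 ops/s), Onyx→Machine M3 (1862 ops/s), Apex→Machine M4 (1897 ops/s), Nimbus→Machine M2 (2306 ops/s), Larkspur→Machine M6 (1301 ops/s) — total 1472+2102+1862+1897+2306+1301 = 10940 ops/s.
Row-greedy (each tenant in turn takes its best remaining instance) gives 10671 ops/s, worse by 269.
Next-best assignment: Granite→Machine M6, Kestrel→Machine M1, Onyx→Machine M5, Apex→Machine M4, Nimbus→Machine M2, Larkspur→Machine M3 = 10780 ops/s.
Swapping Apex↔Onyx (Apex→Machine M3 2246 ops/s, Onyx→Machine M4 744 ops/s) loses 769.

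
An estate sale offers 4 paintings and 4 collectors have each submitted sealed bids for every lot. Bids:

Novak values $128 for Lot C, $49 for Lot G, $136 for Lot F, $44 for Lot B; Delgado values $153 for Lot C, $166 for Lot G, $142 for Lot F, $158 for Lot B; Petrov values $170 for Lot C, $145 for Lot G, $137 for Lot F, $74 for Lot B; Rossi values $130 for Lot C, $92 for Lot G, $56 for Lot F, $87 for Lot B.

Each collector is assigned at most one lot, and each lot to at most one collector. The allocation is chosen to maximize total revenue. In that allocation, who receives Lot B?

Delgado receives Lot B.

This is a one-to-one assignment (maximum-weight bipartite matching).
Optimal: Novak→Lot F ($136), Delgado→Lot B ($158), Petrov→Lot G ($145), Rossi→Lot C ($130) — total 136+158+145+130 = $569.
Column-greedy (each lot in turn goes to its best remaining collector) gives $559, worse by 10.
Next-best assignment: Novak→Lot F, Delgado→Lot G, Petrov→Lot C, Rossi→Lot B = $559.
Swapping Petrov↔Delgado (Petrov→Lot B $74, Delgado→Lot G $166) loses 63.
No other one-to-one assignment exceeds $569.
Delgado's own top lot is Lot G ($166), but forcing Delgado→Lot G and reassigning the rest optimally gives only $559 — worse by 10.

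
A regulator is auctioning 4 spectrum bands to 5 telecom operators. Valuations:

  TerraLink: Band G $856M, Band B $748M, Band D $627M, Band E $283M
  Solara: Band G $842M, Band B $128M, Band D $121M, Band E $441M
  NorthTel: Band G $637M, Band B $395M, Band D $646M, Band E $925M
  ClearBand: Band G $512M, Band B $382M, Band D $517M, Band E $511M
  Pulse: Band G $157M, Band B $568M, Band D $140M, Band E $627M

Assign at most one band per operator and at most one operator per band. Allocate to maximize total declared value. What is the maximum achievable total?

Treat this as an assignment problem: match each operator to one band.
Optimal: Solara→Band G ($842M), TerraLink→Band B ($748M), ClearBand→Band D ($517M), NorthTel→Band E ($925M) — total 842+748+517+925 = $3032M.
Max-entry greedy (repeatedly take the single best remaining cell) gives $2866M, worse by 166.
Next-best assignment: Solara→Band G, Pulse→Band B, TerraLink→Band D, NorthTel→Band E = $2962M.
Swapping TerraLink↔NorthTel (TerraLink→Band E $283M, NorthTel→Band B $395M) loses 995.

Maximum total: $3032M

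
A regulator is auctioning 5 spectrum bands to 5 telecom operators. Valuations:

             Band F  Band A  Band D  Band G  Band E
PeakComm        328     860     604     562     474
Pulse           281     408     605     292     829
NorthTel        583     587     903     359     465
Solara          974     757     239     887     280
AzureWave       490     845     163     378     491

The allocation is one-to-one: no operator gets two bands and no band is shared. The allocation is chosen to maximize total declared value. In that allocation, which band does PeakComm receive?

PeakComm receives Band G.

Optimal: PeakComm→Band G ($562M), Pulse→Band E ($829M), NorthTel→Band D ($903M), Solara→Band F ($974M), AzureWave→Band A ($845M) — total 562+829+903+974+845 = $4113M.
Column-greedy (each band in turn goes to its best remaining operator) gives $3944M, worse by 169.
Next-best assignment: PeakComm→Band A, Pulse→Band E, NorthTel→Band D, Solara→Band G, AzureWave→Band F = $3969M.
Every other assignment is strictly worse.
PeakComm's own top band is Band A ($860M), but forcing PeakComm→Band A and reassigning the rest optimally gives only $3969M — worse by 144.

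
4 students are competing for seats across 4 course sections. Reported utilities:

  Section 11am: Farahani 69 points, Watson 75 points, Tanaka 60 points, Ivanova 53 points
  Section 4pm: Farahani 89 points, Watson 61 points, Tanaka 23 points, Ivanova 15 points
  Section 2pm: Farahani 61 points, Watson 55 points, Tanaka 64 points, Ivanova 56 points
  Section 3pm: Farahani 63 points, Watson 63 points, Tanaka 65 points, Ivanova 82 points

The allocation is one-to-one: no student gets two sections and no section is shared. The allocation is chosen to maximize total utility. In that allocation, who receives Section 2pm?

Tanaka receives Section 2pm.

Optimal: Farahani→Section 4pm (89 points), Watson→Section 11am (75 points), Tanaka→Section 2pm (64 points), Ivanova→Section 3pm (82 points) — total 89+75+64+82 = 310 points.
Row-greedy (each student in turn takes its best remaining section) gives 285 points, worse by 25.
Next-best assignment: Farahani→Section 4pm, Watson→Section 2pm, Tanaka→Section 11am, Ivanova→Section 3pm = 286 points.
Swapping Farahani↔Watson (Farahani→Section 11am 69 points, Watson→Section 4pm 61 points) loses 34.
Tanaka's own top section is Section 3pm (65 points), but forcing Tanaka→Section 3pm and reassigning the rest optimally gives only 285 points — worse by 25.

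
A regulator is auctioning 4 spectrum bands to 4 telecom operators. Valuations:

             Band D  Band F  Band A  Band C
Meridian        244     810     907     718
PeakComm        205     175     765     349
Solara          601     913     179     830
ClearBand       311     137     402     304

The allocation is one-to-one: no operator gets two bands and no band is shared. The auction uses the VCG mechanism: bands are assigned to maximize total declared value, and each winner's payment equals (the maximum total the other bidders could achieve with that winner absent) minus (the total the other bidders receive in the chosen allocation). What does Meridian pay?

Meridian pays $83M.

Efficient allocation: Meridian→Band F ($810M), PeakComm→Band A ($765M), Solara→Band C ($830M), ClearBand→Band D ($311M); total welfare W = $2716M.
Meridian receives Band F at value $810M, so the others get W − 810 = $1906M.
Without Meridian: best allocation of the remaining 3 bidders over all 4 bands is PeakComm→Band A ($765M), Solara→Band F ($913M), ClearBand→Band D ($311M), total $1989M.
VCG payment = (others' best without Meridian) − (others' welfare with Meridian) = 1989 − 1906 = $83M.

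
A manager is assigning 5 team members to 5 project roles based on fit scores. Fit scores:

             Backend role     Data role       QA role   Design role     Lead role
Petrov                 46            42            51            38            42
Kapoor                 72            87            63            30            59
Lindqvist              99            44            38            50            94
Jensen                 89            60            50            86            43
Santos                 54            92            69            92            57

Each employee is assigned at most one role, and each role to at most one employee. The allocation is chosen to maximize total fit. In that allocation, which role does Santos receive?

Optimal: Petrov→QA role (51 pts), Kapoor→Data role (87 pts), Lindqvist→Lead role (94 pts), Jensen→Backend role (89 pts), Santos→Design role (92 pts) — total 51+87+94+89+92 = 413 pts.
Row-greedy (each employee in turn takes its best remaining role) gives 380 pts, worse by 33.
Next-best assignment: Petrov→QA role, Kapoor→Backend role, Lindqvist→Lead role, Jensen→Design role, Santos→Data role = 395 pts.
Santos's own top role is Data role (92 pts), but forcing Santos→Data role and reassigning the rest optimally gives only 395 pts — worse by 18.

Santos receives Design role.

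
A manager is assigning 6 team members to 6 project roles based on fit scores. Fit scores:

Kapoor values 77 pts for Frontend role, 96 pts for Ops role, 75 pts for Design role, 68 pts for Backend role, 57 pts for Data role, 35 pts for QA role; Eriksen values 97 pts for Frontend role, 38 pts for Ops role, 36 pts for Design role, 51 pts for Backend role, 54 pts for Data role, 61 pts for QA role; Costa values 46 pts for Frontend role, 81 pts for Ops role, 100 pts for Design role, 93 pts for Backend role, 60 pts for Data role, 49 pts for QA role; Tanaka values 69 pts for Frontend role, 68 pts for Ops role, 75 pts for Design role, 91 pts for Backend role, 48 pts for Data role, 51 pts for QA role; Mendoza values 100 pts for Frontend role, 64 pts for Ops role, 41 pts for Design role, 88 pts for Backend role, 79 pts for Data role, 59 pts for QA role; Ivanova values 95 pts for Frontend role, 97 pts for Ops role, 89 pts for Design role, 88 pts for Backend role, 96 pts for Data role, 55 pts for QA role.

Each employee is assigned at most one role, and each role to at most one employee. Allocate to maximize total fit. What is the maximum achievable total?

Treat this as an assignment problem: match each employee to one role.
Optimal: Kapoor→Ops role (96 pts), Eriksen→QA role (61 pts), Costa→Design role (100 pts), Tanaka→Backend role (91 pts), Mendoza→Frontend role (100 pts), Ivanova→Data role (96 pts) — total 96+61+100+91+100+96 = 544 pts.
Row-greedy (each employee in turn takes its best remaining role) gives 518 pts, worse by 26.
Swapping Ivanova↔Mendoza (Ivanova→Frontend role 95 pts, Mendoza→Data role 79 pts) loses 22.

Maximum total: 544 pts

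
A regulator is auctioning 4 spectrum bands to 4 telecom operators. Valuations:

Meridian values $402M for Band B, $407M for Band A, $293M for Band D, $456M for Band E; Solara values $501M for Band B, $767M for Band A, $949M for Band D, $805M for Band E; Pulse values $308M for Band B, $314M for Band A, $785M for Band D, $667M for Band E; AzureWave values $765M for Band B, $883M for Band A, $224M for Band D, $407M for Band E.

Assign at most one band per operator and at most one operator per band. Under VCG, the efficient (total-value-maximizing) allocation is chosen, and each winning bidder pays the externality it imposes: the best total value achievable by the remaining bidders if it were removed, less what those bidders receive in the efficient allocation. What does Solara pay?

Efficient allocation: Meridian→Band B ($402M), Solara→Band D ($949M), Pulse→Band E ($667M), AzureWave→Band A ($883M); total welfare W = $2901M.
Solara receives Band D at value $949M, so the others get W − 949 = $1952M.
Without Solara: best allocation of the remaining 3 bidders over all 4 bands is Meridian→Band E ($456M), Pulse→Band D ($785M), AzureWave→Band A ($883M), total $2124M.
VCG payment = (others' best without Solara) − (others' welfare with Solara) = 2124 − 1952 = $172M.

Solara pays $172M.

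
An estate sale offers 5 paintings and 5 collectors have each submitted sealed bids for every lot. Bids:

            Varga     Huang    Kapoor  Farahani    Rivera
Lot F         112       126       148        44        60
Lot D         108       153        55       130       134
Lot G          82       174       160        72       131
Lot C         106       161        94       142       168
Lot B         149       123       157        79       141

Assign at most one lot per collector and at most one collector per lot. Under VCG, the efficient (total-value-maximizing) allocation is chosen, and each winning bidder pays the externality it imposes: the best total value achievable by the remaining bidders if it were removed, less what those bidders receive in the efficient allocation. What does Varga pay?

Varga pays $9.

Efficient allocation: Varga→Lot B ($149), Huang→Lot G ($174), Kapoor→Lot F ($148), Farahani→Lot D ($130), Rivera→Lot C ($168); total welfare W = $769.
Varga receives Lot B at value $149, so the others get W − 149 = $620.
Without Varga: best allocation of the remaining 4 bidders over all 5 lots is Huang→Lot G ($174), Kapoor→Lot B ($157), Farahani→Lot D ($130), Rivera→Lot C ($168), total $629.
VCG payment = (others' best without Varga) − (others' welfare with Varga) = 629 − 620 = $9.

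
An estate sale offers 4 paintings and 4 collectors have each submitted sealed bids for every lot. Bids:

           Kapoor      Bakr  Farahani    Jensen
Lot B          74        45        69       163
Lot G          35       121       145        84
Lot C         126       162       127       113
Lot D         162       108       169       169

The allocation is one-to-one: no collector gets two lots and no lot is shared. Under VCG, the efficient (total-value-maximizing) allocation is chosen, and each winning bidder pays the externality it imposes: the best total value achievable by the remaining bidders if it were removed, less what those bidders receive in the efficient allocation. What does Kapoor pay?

Kapoor pays $24.

Efficient allocation: Kapoor→Lot D ($162), Bakr→Lot C ($162), Farahani→Lot G ($145), Jensen→Lot B ($163); total welfare W = $632.
Kapoor receives Lot D at value $162, so the others get W − 162 = $470.
Without Kapoor: best allocation of the remaining 3 bidders over all 4 lots is Bakr→Lot C ($162), Farahani→Lot D ($169), Jensen→Lot B ($163), total $494.
VCG payment = (others' best without Kapoor) − (others' welfare with Kapoor) = 494 − 470 = $24.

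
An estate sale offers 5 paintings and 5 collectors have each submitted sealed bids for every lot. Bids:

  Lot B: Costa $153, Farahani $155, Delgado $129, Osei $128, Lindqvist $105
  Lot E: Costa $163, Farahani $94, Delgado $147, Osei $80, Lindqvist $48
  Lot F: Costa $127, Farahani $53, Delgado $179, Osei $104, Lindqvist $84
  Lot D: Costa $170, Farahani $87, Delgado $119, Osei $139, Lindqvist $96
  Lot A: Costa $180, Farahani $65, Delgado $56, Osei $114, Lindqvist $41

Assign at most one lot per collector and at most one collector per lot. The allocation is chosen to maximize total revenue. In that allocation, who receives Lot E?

Costa receives Lot E.

Optimal: Costa→Lot E ($163), Farahani→Lot B ($155), Delgado→Lot F ($179), Osei→Lot A ($114), Lindqvist→Lot D ($96) — total 163+155+179+114+96 = $707.
Max-entry greedy (repeatedly take the single best remaining cell) gives $701, worse by 6.
Next-best assignment: Costa→Lot A, Farahani→Lot B, Delgado→Lot E, Osei→Lot D, Lindqvist→Lot F = $705.
Costa's own top lot is Lot A ($180), but forcing Costa→Lot A and reassigning the rest optimally gives only $705 — worse by 2.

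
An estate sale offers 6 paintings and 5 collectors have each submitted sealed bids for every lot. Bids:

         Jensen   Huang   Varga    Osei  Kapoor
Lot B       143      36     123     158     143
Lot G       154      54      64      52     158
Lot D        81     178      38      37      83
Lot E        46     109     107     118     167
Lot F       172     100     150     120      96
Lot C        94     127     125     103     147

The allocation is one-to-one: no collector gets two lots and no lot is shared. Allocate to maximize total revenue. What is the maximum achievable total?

Maximum total: $807

This is the linear assignment problem.
Optimal: Jensen→Lot G ($154), Huang→Lot D ($178), Varga→Lot F ($150), Osei→Lot B ($158), Kapoor→Lot E ($167) — total 154+178+150+158+167 = $807.
Swapping Osei↔Huang (Osei→Lot D $37, Huang→Lot B $36) loses 263.
Checked against all permutations: $807 is optimal.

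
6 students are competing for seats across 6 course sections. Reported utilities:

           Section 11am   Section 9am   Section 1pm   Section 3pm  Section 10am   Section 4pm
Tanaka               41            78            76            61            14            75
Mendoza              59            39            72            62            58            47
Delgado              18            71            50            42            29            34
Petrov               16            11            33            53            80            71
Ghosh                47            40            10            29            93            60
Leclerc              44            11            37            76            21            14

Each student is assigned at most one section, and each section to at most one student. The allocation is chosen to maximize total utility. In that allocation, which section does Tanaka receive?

Tanaka receives Section 1pm.

Treat this as an assignment problem: match each student to one section.
Optimal: Tanaka→Section 1pm (76 points), Mendoza→Section 11am (59 points), Delgado→Section 9am (71 points), Petrov→Section 4pm (71 points), Ghosh→Section 10am (93 points), Leclerc→Section 3pm (76 points) — total 76+59+71+71+93+76 = 446 points.
Max-entry greedy (repeatedly take the single best remaining cell) gives 408 points, worse by 38.
Next-best assignment: Tanaka→Section 9am, Mendoza→Section 11am, Delgado→Section 1pm, Petrov→Section 4pm, Ghosh→Section 10am, Leclerc→Section 3pm = 427 points.
Tanaka's own top section is Section 9am (78 points), but forcing Tanaka→Section 9am and reassigning the rest optimally gives only 427 points — worse by 19.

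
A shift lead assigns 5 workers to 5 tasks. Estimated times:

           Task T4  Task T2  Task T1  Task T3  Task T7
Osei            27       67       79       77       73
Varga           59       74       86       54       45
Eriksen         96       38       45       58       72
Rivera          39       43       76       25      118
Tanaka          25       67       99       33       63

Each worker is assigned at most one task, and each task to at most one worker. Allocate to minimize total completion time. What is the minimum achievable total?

Optimal: Osei→Task T4 (27 min), Varga→Task T7 (45 min), Eriksen→Task T1 (45 min), Rivera→Task T2 (43 min), Tanaka→Task T3 (33 min) — total 27+45+45+43+33 = 193 min.
Column-greedy (each task in turn goes to its cheapest remaining worker) gives 266 min, worse by 73.
Next-best assignment: Osei→Task T2, Varga→Task T7, Eriksen→Task T1, Rivera→Task T3, Tanaka→Task T4 = 207 min.
Swapping Eriksen↔Varga (Eriksen→Task T7 72 min, Varga→Task T1 86 min) adds 68.
Every other assignment is strictly worse.

Minimum total: 193 min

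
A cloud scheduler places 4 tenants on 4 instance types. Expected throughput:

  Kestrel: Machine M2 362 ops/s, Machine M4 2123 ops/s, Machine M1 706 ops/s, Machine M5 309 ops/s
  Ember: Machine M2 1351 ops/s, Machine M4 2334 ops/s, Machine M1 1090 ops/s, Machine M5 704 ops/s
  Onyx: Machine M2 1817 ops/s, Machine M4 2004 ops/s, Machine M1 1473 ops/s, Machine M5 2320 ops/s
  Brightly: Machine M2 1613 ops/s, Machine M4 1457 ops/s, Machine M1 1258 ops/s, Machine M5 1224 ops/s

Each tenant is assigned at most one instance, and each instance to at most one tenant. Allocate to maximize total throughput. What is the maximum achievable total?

Optimal: Kestrel→Machine M4 (2123 ops/s), Ember→Machine M1 (1090 ops/s), Onyx→Machine M5 (2320 ops/s), Brightly→Machine M2 (1613 ops/s) — total 2123+1090+2320+1613 = 7146 ops/s.
Column-greedy (each instance in turn goes to its best remaining tenant) gives 5718 ops/s, worse by 1428.

Maximum total: 7146 ops/s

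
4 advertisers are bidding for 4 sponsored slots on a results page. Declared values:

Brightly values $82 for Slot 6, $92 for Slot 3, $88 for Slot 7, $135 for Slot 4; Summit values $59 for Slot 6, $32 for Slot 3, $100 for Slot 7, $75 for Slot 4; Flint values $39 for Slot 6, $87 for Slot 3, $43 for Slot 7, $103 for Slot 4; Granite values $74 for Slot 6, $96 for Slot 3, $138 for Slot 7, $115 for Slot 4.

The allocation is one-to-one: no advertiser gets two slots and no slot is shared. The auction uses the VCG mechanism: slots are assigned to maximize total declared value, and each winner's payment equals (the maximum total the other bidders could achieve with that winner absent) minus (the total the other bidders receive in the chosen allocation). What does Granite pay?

Efficient allocation: Brightly→Slot 4 ($135), Summit→Slot 6 ($59), Flint→Slot 3 ($87), Granite→Slot 7 ($138); total welfare W = $419.
Granite receives Slot 7 at value $138, so the others get W − 138 = $281.
Without Granite: best allocation of the remaining 3 bidders over all 4 slots is Brightly→Slot 4 ($135), Summit→Slot 7 ($100), Flint→Slot 3 ($87), total $322.
VCG payment = (others' best without Granite) − (others' welfare with Granite) = 322 − 281 = $41.

Granite pays $41.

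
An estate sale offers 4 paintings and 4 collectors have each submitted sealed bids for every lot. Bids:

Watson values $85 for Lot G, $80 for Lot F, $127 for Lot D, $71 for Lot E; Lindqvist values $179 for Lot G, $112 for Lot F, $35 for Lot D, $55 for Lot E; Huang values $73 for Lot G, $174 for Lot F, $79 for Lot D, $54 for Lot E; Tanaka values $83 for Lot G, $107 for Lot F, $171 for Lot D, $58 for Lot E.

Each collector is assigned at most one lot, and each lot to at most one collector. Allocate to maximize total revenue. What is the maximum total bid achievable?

Optimal: Watson→Lot E ($71), Lindqvist→Lot G ($179), Huang→Lot F ($174), Tanaka→Lot D ($171) — total 71+179+174+171 = $595.
Row-greedy (each collector in turn takes its best remaining lot) gives $538, worse by 57.
Next-best assignment: Watson→Lot D, Lindqvist→Lot G, Huang→Lot F, Tanaka→Lot E = $538.
No other one-to-one assignment exceeds $595.

Max total: $595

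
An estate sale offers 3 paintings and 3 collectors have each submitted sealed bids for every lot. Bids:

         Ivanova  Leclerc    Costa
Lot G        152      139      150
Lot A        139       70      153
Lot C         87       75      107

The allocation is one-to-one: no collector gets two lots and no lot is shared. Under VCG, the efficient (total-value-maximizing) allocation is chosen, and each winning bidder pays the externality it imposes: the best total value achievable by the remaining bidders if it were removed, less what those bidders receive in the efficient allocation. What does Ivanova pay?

Efficient allocation: Ivanova→Lot A ($139), Leclerc→Lot G ($139), Costa→Lot C ($107); total welfare W = $385.
Ivanova receives Lot A at value $139, so the others get W − 139 = $246.
Without Ivanova: best allocation of the remaining 2 bidders over all 3 lots is Leclerc→Lot G ($139), Costa→Lot A ($153), total $292.
VCG payment = (others' best without Ivanova) − (others' welfare with Ivanova) = 292 − 246 = $46.

Ivanova pays $46.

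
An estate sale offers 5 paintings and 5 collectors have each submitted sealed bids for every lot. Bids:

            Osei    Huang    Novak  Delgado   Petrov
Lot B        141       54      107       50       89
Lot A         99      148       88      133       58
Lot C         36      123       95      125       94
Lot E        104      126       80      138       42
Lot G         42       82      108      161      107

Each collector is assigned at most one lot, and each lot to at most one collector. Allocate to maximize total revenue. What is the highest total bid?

Maximum total: $629

Optimal: Osei→Lot B ($141), Huang→Lot A ($148), Novak→Lot C ($95), Delgado→Lot E ($138), Petrov→Lot G ($107) — total 141+148+95+138+107 = $629.
Max-entry greedy (repeatedly take the single best remaining cell) gives $587, worse by 42.
No other one-to-one assignment exceeds $629.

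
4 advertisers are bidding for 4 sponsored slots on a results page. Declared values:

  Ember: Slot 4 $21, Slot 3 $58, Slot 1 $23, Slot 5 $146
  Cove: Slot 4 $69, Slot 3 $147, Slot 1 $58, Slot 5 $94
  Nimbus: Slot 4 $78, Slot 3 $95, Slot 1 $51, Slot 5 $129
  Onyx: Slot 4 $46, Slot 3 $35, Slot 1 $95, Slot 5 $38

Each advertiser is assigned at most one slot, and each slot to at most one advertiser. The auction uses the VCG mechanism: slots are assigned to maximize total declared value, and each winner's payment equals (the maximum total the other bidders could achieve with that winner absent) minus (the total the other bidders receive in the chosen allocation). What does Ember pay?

Efficient allocation: Ember→Slot 5 ($146), Cove→Slot 3 ($147), Nimbus→Slot 4 ($78), Onyx→Slot 1 ($95); total welfare W = $466.
Ember receives Slot 5 at value $146, so the others get W − 146 = $320.
Without Ember: best allocation of the remaining 3 bidders over all 4 slots is Cove→Slot 3 ($147), Nimbus→Slot 5 ($129), Onyx→Slot 1 ($95), total $371.
VCG payment = (others' best without Ember) − (others' welfare with Ember) = 371 − 320 = $51.

Ember pays $51.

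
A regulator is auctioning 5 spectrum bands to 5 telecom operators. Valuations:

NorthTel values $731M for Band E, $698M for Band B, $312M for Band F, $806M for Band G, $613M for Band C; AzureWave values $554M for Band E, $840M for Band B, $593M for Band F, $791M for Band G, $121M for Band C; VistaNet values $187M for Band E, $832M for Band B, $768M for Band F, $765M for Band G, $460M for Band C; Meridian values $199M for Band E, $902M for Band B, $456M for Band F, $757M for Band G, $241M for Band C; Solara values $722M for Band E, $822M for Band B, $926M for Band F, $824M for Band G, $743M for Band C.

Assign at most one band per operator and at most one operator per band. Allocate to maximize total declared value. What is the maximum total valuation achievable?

Treat this as an assignment problem: match each operator to one band.
Optimal: NorthTel→Band E ($731M), AzureWave→Band G ($791M), VistaNet→Band F ($768M), Meridian→Band B ($902M), Solara→Band C ($743M) — total 731+791+768+902+743 = $3935M.
Row-greedy (each operator in turn takes its best remaining band) gives $3377M, worse by 558.
Every other assignment is strictly worse.

Maximum total: $3935M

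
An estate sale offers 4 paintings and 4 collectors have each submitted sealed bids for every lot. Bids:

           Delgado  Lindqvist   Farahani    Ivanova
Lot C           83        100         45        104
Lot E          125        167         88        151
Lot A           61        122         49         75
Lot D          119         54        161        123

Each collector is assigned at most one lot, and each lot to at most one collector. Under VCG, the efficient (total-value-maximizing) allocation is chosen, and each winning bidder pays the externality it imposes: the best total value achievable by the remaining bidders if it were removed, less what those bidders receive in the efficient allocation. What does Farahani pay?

Efficient allocation: Delgado→Lot C ($83), Lindqvist→Lot A ($122), Farahani→Lot D ($161), Ivanova→Lot E ($151); total welfare W = $517.
Farahani receives Lot D at value $161, so the others get W − 161 = $356.
Without Farahani: best allocation of the remaining 3 bidders over all 4 lots is Delgado→Lot D ($119), Lindqvist→Lot A ($122), Ivanova→Lot E ($151), total $392.
VCG payment = (others' best without Farahani) − (others' welfare with Farahani) = 392 − 356 = $36.

Farahani pays $36.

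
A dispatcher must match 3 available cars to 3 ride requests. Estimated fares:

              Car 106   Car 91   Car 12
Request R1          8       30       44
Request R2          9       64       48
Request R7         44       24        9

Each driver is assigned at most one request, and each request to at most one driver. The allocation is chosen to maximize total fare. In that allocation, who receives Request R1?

Car 12 receives Request R1.

Optimal: Car 106→Request R7 ($44), Car 91→Request R2 ($64), Car 12→Request R1 ($44) — total 44+64+44 = $152.
Next-best assignment: Car 106→Request R7, Car 91→Request R1, Car 12→Request R2 = $122.
Checked against all permutations: $152 is optimal.
Car 12's own top request is Request R2 ($48), but forcing Car 12→Request R2 and reassigning the rest optimally gives only $122 — worse by 30.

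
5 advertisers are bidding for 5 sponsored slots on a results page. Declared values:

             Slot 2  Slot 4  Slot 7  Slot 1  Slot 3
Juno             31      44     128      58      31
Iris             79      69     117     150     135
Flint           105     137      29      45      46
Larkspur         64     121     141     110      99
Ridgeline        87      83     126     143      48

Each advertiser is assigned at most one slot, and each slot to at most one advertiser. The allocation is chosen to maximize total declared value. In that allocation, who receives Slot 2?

Flint receives Slot 2.

Optimal: Juno→Slot 7 ($128), Iris→Slot 3 ($135), Flint→Slot 2 ($105), Larkspur→Slot 4 ($121), Ridgeline→Slot 1 ($143) — total 128+135+105+121+143 = $632.
Row-greedy (each advertiser in turn takes its best remaining slot) gives $601, worse by 31.
Next-best assignment: Juno→Slot 7, Iris→Slot 3, Flint→Slot 4, Larkspur→Slot 2, Ridgeline→Slot 1 = $607.
Checked against all permutations: $632 is optimal.
Flint's own top slot is Slot 4 ($137), but forcing Flint→Slot 4 and reassigning the rest optimally gives only $607 — worse by 25.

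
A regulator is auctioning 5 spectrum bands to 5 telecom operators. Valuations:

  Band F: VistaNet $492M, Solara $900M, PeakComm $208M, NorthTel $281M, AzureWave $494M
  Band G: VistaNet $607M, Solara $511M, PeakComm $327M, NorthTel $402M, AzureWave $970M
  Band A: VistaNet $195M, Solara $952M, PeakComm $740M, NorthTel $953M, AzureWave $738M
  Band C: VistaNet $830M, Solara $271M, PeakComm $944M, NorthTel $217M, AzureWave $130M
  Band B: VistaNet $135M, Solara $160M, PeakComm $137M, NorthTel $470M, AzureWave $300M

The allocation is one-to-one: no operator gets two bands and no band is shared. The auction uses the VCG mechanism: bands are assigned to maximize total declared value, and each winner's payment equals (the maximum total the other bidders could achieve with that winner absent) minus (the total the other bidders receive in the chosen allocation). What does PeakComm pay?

PeakComm pays $483M.

Efficient allocation: VistaNet→Band C ($830M), Solara→Band F ($900M), PeakComm→Band A ($740M), NorthTel→Band B ($470M), AzureWave→Band G ($970M); total welfare W = $3910M.
PeakComm receives Band A at value $740M, so the others get W − 740 = $3170M.
Without PeakComm: best allocation of the remaining 4 bidders over all 5 bands is VistaNet→Band C ($830M), Solara→Band F ($900M), NorthTel→Band A ($953M), AzureWave→Band G ($970M), total $3653M.
VCG payment = (others' best without PeakComm) − (others' welfare with PeakComm) = 3653 − 3170 = $483M.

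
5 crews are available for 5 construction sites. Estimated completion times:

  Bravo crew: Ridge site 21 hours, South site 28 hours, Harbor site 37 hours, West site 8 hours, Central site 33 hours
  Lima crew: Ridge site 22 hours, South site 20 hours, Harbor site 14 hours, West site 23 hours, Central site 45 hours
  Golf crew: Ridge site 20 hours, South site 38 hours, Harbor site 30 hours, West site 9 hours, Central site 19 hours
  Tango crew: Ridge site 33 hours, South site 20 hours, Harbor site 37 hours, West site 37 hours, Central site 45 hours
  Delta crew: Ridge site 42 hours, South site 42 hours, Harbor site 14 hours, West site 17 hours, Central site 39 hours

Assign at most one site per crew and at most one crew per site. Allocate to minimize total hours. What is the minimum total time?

Min total: 83 hours

Optimal: Bravo crew→West site (8 hours), Lima crew→Ridge site (22 hours), Golf crew→Central site (19 hours), Tango crew→South site (20 hours), Delta crew→Harbor site (14 hours) — total 8+22+19+20+14 = 83 hours.
Min-entry greedy (repeatedly take the single cheapest remaining cell) gives 103 hours, worse by 20.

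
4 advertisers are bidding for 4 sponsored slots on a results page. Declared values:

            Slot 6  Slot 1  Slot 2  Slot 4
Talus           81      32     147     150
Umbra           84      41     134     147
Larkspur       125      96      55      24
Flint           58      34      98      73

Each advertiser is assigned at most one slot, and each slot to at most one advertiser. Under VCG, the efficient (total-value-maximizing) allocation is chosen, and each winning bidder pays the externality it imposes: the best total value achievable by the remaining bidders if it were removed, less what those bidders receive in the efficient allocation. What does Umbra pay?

Efficient allocation: Talus→Slot 2 ($147), Umbra→Slot 4 ($147), Larkspur→Slot 6 ($125), Flint→Slot 1 ($34); total welfare W = $453.
Umbra receives Slot 4 at value $147, so the others get W − 147 = $306.
Without Umbra: best allocation of the remaining 3 bidders over all 4 slots is Talus→Slot 4 ($150), Larkspur→Slot 6 ($125), Flint→Slot 2 ($98), total $373.
VCG payment = (others' best without Umbra) − (others' welfare with Umbra) = 373 − 306 = $67.

Umbra pays $67.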